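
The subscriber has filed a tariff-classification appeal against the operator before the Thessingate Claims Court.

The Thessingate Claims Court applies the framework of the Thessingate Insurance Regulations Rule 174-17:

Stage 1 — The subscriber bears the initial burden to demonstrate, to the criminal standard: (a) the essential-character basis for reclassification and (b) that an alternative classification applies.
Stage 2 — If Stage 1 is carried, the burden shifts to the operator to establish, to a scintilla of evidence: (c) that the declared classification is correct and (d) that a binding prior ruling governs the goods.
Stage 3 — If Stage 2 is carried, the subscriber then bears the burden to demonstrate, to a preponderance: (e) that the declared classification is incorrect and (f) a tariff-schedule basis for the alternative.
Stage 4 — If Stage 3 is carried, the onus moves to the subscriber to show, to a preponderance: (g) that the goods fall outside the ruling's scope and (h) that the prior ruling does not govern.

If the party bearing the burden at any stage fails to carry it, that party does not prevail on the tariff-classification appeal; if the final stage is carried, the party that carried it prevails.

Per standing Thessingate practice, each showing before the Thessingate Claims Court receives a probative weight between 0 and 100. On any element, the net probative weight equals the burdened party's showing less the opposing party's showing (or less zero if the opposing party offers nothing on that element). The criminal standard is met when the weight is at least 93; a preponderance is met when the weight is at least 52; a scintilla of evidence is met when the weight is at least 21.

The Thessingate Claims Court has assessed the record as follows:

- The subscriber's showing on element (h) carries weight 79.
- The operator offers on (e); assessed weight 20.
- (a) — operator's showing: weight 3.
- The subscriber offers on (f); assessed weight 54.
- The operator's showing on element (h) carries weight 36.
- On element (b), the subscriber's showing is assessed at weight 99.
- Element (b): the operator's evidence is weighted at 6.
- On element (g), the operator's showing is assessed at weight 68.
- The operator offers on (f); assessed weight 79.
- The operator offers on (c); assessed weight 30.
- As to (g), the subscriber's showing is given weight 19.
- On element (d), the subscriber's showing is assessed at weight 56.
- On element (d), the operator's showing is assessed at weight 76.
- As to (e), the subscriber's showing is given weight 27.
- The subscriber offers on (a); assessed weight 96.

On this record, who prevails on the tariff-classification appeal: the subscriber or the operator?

subscriber

Stage 1 (subscriber, the criminal standard, weight is at least 93): (a) net 96−3=93 ≥ 93 — meets; (b) net 99−6=93 ≥ 93 — meets.
  Stage 1 is satisfied; the onus moves to the operator.
Stage 2 (operator, a scintilla of evidence, weight is at least 21): (c) 30 ≥ 21 — meets; (d) net 76−56=20 < 21 — fails.
  The operator does not carry Stage 2.
So the subscriber prevails.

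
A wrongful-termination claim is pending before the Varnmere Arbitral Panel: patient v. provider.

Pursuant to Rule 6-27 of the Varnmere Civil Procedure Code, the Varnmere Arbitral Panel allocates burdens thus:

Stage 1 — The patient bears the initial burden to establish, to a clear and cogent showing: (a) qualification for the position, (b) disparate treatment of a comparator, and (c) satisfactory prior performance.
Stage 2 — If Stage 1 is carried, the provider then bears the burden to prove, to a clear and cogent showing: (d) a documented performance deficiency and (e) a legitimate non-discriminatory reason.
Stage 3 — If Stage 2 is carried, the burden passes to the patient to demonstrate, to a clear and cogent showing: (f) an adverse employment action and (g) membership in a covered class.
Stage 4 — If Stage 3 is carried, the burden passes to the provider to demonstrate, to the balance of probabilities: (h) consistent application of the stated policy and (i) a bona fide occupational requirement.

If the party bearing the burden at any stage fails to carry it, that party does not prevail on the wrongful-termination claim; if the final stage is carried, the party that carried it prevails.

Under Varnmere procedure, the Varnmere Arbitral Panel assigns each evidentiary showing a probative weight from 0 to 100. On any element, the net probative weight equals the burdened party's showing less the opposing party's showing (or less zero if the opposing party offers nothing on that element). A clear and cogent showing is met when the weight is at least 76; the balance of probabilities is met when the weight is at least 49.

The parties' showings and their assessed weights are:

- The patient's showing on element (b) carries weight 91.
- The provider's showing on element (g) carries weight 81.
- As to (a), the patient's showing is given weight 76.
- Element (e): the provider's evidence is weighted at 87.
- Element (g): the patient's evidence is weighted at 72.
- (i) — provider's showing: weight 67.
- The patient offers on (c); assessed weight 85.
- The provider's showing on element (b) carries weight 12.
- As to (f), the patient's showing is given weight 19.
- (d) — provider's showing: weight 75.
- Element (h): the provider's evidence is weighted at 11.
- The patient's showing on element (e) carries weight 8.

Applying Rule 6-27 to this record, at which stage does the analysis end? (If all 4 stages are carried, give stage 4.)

stage 2

At Stage 1 the patient must meet a clear and cogent showing (weight is at least 76): on (a) the weight is 76, which does reach 76, so (a) meets the standard; on (b) the weight is 91 less the opposing 12 gives net 79, which does reach 76, so (b) meets the standard; on (c) the weight is 85, which does reach 76, so (c) meets the standard.
  All elements met. The burden passes to the provider.
At Stage 2 the provider must meet a clear and cogent showing (weight is at least 76): on (d) the weight is 75, < 76, so (d) does not meet the standard; on (e) the weight is 87 less the opposing 8 gives net 79, ≥ 76, so (e) meets the standard.
  Stage 2 not carried; the provider fails its burden.
The patient prevails.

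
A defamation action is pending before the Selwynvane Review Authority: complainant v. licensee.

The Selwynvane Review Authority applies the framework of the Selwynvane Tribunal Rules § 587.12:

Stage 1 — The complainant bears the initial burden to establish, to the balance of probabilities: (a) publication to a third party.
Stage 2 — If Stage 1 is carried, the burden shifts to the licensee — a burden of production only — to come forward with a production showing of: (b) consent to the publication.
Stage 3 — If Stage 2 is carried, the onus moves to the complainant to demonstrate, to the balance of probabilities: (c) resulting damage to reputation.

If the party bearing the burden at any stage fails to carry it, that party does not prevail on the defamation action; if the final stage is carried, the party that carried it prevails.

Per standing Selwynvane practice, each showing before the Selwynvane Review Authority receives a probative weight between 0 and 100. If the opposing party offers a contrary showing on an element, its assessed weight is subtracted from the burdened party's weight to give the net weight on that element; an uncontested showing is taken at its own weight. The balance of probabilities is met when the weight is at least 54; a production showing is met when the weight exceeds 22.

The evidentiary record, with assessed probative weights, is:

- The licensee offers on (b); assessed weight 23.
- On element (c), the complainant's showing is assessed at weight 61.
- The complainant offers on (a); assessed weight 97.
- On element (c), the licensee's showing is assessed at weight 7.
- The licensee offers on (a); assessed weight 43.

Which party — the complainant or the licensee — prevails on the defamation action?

complainant

At Stage 1 the complainant must meet the balance of probabilities (weight is at least 54): on (a) the weight is 97 less the opposing 43 gives net 54, ≥ 54, so (a) meets the standard.
  Stage 1 is satisfied; the onus moves to the licensee.
At Stage 2 the licensee must meet a production showing (weight exceeds 22): on (b) the weight is 23, which does exceed 22, so (b) meets the standard.
  Stage 2 is satisfied; the onus moves to the complainant.
At Stage 3 the complainant must meet the balance of probabilities (weight is at least 54): on (c) the weight is 61 less the opposing 7 gives net 54, which does reach 54, so (c) meets the standard.
  The complainant carries the last stage.
Every stage carried; the complainant prevails.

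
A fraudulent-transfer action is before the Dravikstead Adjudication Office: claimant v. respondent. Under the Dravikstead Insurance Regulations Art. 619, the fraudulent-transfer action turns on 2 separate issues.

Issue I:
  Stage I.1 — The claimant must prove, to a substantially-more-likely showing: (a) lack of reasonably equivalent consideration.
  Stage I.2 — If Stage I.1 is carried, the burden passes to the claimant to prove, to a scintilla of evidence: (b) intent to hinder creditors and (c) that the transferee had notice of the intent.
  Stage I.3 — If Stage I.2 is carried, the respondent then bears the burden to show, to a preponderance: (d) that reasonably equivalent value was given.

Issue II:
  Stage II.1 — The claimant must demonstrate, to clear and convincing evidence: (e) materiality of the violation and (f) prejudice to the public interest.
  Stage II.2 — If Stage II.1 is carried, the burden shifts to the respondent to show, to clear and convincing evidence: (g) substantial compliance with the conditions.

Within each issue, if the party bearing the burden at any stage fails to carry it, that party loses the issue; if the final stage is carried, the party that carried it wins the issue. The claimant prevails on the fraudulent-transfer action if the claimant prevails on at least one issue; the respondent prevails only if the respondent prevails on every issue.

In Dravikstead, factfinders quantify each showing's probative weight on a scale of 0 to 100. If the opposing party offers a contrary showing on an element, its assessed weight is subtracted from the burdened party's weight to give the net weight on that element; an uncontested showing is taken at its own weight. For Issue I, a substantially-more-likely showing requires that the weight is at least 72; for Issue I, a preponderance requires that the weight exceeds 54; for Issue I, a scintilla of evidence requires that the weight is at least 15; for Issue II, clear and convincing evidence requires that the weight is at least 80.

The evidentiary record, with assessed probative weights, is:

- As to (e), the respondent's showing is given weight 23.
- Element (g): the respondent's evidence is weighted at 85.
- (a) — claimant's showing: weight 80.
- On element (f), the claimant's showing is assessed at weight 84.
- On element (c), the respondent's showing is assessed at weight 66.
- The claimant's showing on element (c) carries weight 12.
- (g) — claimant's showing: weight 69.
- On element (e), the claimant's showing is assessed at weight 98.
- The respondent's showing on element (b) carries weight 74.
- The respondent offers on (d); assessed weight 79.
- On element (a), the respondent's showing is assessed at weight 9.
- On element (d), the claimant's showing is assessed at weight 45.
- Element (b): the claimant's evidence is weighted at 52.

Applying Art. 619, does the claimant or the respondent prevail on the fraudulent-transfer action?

respondent

— Issue I —
Stage I.1 (claimant, a substantially-more-likely showing, weight is at least 72): (a) net 80−9=71 < 72 — fails.
  The claimant does not carry Stage I.1.
The analysis ends at Stage I.1; the respondent prevails on this issue.
— Issue II —
Stage II.1 (claimant, clear and convincing evidence, weight is at least 80): (e) net 98−23=75 < 80 — fails; (f) 84 ≥ 80 — meets.
  Stage II.1 not carried; the claimant fails its burden.
The respondent prevails on this issue.
Per-issue: Issue I → respondent; Issue II → respondent. The claimant must prevail on at least one issue; overall, the respondent prevails.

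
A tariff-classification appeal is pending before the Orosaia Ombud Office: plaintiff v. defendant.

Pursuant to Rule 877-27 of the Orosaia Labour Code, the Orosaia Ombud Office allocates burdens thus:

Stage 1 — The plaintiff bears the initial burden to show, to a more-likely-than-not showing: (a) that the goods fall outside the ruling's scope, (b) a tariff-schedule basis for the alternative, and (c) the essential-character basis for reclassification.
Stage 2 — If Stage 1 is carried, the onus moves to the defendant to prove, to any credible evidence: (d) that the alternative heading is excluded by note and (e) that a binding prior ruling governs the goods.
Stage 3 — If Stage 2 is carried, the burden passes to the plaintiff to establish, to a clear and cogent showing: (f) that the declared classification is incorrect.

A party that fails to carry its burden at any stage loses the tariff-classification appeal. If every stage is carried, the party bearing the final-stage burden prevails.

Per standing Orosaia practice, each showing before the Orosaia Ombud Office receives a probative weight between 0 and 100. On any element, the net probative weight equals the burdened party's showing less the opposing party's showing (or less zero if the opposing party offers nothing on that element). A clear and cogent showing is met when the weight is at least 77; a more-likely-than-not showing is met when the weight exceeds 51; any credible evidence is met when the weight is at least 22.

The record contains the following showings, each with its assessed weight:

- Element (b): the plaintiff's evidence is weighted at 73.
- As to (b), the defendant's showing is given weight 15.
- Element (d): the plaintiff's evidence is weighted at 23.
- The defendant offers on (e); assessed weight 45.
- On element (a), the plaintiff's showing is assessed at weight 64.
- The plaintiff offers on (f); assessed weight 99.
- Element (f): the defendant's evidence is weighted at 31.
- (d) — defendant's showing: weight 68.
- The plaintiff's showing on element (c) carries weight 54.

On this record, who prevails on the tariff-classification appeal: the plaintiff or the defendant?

defendant

Stage 1 — burden on plaintiff; standard: a more-likely-than-not showing (weight exceeds 51).
    (a): 64 > 51 [met]
    (b): 73 − 15 = 58 > 51 [met]
    (c): 54 > 51 [met]
  All elements met. The burden passes to the defendant.
Stage 2 — burden on defendant; standard: any credible evidence (weight is at least 22).
    (d): 68 − 23 = 45 ≥ 22 [met]
    (e): 45 ≥ 22 [met]
  Stage 2 carried; the burden shifts to the plaintiff.
Stage 3 — burden on plaintiff; standard: a clear and cogent showing (weight is at least 77).
    (f): 99 − 31 = 68 < 77 [not met]
  Stage 3 not carried; the plaintiff fails its burden.
The defendant prevails.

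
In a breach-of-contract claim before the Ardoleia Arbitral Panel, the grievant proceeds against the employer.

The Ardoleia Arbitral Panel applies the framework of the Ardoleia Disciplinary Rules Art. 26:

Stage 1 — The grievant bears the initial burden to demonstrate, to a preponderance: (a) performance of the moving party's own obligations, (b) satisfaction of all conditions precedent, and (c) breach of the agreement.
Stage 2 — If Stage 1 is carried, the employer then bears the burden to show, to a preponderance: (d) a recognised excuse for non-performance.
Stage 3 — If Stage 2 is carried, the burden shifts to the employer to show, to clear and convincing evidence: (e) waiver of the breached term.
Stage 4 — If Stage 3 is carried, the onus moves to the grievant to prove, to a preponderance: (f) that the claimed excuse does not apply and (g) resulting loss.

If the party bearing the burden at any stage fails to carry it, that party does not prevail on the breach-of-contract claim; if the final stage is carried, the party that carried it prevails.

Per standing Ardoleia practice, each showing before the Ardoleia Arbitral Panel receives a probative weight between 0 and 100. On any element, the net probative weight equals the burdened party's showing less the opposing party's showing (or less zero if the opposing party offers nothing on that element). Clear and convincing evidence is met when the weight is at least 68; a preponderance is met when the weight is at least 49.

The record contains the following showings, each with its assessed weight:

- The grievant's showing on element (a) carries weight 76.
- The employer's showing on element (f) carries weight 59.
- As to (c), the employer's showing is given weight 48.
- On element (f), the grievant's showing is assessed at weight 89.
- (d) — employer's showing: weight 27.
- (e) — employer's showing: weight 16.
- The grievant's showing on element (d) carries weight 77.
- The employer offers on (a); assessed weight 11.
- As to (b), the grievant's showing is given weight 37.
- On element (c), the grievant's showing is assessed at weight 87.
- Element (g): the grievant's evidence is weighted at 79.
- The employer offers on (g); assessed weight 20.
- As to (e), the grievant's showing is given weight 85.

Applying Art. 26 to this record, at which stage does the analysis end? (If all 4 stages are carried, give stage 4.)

stage 1

At Stage 1 the grievant must meet a preponderance (weight is at least 49): on (a) the weight is 76 less the opposing 11 gives net 65, which does reach 49, so (a) meets the standard; on (b) the weight is 37, which does not reach 49, so (b) does not meet the standard; on (c) the weight is 87 less the opposing 48 gives net 39, < 49, so (c) does not meet the standard.
  Stage 1 not carried; the grievant fails its burden.
The analysis ends at Stage 1; the employer prevails.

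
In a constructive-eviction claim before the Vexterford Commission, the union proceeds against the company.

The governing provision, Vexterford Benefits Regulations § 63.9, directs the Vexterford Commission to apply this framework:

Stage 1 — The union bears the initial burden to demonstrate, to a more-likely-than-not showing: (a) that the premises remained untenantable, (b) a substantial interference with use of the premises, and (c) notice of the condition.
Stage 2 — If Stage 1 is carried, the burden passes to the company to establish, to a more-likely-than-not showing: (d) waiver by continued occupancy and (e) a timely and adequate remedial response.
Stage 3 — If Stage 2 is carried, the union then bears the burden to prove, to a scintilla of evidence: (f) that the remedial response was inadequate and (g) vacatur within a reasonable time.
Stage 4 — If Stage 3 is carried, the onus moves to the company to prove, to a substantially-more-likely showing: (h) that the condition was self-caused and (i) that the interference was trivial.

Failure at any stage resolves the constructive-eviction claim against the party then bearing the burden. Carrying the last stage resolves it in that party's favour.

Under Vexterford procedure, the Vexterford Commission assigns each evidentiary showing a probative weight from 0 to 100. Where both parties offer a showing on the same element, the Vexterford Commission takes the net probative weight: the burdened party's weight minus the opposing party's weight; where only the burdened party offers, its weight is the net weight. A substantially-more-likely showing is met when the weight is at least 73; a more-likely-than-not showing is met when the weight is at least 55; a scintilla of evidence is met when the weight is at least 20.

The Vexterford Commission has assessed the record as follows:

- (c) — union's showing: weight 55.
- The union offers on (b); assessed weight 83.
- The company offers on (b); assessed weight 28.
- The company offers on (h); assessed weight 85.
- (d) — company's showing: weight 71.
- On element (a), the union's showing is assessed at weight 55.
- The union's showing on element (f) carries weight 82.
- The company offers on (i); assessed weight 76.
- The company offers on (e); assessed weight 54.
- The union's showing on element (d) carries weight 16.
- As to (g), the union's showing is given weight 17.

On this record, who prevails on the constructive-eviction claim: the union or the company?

Stage 1 — burden on union; standard: a more-likely-than-not showing (weight is at least 55).
    (a): 55 ≥ 55 [met]
    (b): 83 − 28 = 55 ≥ 55 [met]
    (c): 55 ≥ 55 [met]
  The union carries Stage 1; the company now bears the burden.
Stage 2 — burden on company; standard: a more-likely-than-not showing (weight is at least 55).
    (d): 71 − 16 = 55 ≥ 55 [met]
    (e): 54 < 55 [not met]
  Stage 2 not carried; the company fails its burden.
So the union prevails.

union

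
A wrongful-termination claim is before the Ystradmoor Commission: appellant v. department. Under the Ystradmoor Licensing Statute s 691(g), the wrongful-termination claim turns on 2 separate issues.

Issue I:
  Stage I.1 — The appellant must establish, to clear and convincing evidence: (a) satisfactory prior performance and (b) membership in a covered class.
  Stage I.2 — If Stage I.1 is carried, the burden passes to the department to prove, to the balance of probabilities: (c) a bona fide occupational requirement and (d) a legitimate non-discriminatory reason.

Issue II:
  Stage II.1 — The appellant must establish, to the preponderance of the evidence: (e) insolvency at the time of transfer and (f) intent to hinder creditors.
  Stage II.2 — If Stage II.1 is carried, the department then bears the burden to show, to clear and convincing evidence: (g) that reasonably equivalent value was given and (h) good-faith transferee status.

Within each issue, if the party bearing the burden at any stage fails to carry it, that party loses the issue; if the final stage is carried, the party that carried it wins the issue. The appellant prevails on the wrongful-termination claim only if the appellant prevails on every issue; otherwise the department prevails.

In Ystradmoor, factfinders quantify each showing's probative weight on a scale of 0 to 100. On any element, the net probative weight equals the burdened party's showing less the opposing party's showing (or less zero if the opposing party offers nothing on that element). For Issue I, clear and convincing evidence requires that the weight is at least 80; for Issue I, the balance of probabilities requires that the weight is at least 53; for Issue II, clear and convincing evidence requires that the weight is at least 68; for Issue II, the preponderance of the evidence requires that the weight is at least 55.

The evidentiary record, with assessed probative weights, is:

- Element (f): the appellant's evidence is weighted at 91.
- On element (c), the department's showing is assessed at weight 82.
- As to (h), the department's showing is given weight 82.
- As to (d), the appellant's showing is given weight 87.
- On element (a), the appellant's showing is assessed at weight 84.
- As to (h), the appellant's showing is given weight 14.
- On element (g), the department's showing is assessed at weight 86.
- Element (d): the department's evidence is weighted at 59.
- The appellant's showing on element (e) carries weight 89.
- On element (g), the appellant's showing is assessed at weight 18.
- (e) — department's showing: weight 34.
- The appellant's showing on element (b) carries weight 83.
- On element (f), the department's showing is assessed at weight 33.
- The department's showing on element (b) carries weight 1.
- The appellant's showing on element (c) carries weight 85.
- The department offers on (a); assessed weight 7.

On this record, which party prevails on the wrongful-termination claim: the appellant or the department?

— Issue I —
At Stage I.1 the appellant must meet clear and convincing evidence (weight is at least 80): on (a) the weight is 84 less the opposing 7 gives net 77, which does not reach 80, so (a) does not meet the standard; on (b) the weight is 83 less the opposing 1 gives net 82, ≥ 80, so (b) meets the standard.
  Stage I.1 not carried; the appellant fails its burden.
The analysis ends at Stage I.1; the department prevails on this issue.
— Issue II —
Stage II.1 — burden on appellant; standard: the preponderance of the evidence (weight is at least 55).
    (e): 89 − 34 = 55 ≥ 55 [met]
    (f): 91 − 33 = 58 ≥ 55 [met]
  The appellant carries Stage II.1; the department now bears the burden.
Stage II.2 — burden on department; standard: clear and convincing evidence (weight is at least 68).
    (g): 86 − 18 = 68 ≥ 68 [met]
    (h): 82 − 14 = 68 ≥ 68 [met]
  Stage II.2 carried; the final stage is satisfied.
Every stage carried; the department prevails on this issue.
Per-issue: Issue I → department; Issue II → department. The appellant must prevail on every issue; overall, the department prevails.

department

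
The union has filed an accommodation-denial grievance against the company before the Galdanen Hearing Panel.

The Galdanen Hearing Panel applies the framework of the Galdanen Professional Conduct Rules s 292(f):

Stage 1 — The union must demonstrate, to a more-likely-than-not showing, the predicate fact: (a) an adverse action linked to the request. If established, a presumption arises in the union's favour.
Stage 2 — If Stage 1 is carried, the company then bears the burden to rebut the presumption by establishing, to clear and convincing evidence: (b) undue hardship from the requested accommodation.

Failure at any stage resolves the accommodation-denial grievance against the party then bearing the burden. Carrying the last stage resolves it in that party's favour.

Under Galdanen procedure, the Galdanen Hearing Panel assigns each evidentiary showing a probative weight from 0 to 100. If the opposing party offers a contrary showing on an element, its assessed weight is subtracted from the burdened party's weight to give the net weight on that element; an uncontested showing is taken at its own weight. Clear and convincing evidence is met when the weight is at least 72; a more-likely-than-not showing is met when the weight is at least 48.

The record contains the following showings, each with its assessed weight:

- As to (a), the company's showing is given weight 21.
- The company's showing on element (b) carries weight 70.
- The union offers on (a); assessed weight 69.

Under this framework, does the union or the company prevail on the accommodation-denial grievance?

union

Stage 1 (union, a more-likely-than-not showing, weight is at least 48): (a) net 69−21=48 ≥ 48 — meets.
  The union carries Stage 1; the company now bears the burden.
Stage 2 (company, clear and convincing evidence, weight is at least 72): (b) 70 < 72 — fails.
  Not every element is met, so the company fails to carry Stage 2.
The analysis ends at Stage 2; the union prevails.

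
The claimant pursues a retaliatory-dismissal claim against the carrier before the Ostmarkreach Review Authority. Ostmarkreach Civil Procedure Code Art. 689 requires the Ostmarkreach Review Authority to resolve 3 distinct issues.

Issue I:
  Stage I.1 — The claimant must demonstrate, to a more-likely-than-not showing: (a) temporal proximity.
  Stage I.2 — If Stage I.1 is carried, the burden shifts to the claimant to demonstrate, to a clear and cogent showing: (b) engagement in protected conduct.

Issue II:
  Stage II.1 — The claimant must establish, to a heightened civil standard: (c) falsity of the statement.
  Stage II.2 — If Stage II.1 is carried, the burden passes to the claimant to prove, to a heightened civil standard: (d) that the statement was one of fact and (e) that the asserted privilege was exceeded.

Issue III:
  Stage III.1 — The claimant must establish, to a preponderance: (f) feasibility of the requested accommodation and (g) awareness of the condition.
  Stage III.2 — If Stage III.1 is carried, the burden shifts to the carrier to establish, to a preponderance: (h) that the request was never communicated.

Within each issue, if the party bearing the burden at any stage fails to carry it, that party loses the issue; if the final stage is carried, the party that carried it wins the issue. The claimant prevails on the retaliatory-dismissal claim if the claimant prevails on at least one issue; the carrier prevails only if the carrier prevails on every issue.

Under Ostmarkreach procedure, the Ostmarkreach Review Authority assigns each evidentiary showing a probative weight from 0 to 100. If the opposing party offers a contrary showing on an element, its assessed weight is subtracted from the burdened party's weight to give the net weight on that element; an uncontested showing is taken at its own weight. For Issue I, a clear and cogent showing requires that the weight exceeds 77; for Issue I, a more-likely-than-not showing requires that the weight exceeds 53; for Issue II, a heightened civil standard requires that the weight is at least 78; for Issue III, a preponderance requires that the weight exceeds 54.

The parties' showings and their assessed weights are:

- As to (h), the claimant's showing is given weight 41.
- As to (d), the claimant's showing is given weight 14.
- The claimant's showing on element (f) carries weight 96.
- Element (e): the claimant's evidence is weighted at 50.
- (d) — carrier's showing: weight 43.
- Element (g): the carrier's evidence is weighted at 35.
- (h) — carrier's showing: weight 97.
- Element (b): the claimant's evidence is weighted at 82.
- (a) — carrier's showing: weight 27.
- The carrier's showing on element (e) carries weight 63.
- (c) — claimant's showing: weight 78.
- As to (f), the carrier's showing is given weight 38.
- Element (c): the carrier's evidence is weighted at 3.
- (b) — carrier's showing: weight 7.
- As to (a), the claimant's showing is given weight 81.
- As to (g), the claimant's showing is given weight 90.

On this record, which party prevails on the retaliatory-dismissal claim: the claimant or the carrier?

— Issue I —
Stage I.1 — burden on claimant; standard: a more-likely-than-not showing (weight exceeds 53).
    (a): 81 − 27 = 54 > 53 [met]
  Stage I.1 is satisfied; the claimant continues to bear the burden.
Stage I.2 — burden on claimant; standard: a clear and cogent showing (weight exceeds 77).
    (b): 82 − 7 = 75 ≤ 77 [not met]
  Not every element is met, so the claimant fails to carry Stage I.2.
The carrier prevails on this issue.
— Issue II —
Stage II.1 — burden on claimant; standard: a heightened civil standard (weight is at least 78).
    (c): 78 − 3 = 75 < 78 [not met]
  Not every element is met, so the claimant fails to carry Stage II.1.
The carrier prevails on this issue.
— Issue III —
Stage III.1 — burden on claimant; standard: a preponderance (weight exceeds 54).
    (f): 96 − 38 = 58 > 54 [met]
    (g): 90 − 35 = 55 > 54 [met]
  Stage III.1 is satisfied; the onus moves to the carrier.
Stage III.2 — burden on carrier; standard: a preponderance (weight exceeds 54).
    (h): 97 − 41 = 56 > 54 [met]
  The carrier carries the last stage.
Every stage carried; the carrier prevails on this issue.
Per-issue: Issue I → carrier; Issue II → carrier; Issue III → carrier. The claimant must prevail on at least one issue; overall, the carrier prevails.

carrier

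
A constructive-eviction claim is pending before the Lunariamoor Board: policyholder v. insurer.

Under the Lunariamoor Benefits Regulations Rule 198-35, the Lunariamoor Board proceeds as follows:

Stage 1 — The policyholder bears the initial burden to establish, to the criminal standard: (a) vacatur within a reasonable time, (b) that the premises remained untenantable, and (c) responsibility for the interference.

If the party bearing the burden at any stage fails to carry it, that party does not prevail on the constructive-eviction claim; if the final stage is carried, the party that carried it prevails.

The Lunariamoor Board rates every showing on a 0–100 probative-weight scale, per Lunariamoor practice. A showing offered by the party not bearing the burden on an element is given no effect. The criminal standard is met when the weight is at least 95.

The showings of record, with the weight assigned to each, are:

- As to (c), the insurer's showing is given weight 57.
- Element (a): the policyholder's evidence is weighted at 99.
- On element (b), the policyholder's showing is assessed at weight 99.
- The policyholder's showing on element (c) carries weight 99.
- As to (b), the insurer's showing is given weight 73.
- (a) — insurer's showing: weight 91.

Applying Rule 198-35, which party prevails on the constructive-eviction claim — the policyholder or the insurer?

Stage 1 (policyholder, the criminal standard, weight is at least 95): (a) 99 (insurer's 91 disregarded) ≥ 95 — meets; (b) 99 (insurer's 73 disregarded) ≥ 95 — meets; (c) 99 (insurer's 57 disregarded) ≥ 95 — meets.
  The policyholder carries the last stage.
Every stage carried; the policyholder prevails.

policyholder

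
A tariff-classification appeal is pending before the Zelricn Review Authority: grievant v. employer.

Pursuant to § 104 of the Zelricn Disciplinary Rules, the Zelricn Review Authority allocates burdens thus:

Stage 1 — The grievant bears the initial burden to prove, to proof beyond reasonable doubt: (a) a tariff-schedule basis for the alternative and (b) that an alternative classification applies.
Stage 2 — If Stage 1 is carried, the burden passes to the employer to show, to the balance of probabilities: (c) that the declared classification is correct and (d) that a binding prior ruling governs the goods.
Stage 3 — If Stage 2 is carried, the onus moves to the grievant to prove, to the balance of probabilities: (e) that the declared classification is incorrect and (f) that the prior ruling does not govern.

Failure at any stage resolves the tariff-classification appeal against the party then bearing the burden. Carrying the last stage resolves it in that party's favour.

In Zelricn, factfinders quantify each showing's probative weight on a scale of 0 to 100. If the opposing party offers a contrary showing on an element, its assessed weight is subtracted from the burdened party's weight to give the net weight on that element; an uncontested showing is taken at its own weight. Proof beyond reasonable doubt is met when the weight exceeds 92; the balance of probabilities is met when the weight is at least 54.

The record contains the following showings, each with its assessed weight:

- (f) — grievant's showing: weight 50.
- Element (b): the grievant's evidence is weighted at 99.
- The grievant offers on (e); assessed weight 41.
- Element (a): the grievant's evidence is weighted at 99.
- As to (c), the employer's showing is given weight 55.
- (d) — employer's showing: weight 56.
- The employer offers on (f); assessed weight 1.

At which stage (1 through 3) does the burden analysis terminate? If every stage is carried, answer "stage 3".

Stage 1 — burden on grievant; standard: proof beyond reasonable doubt (weight exceeds 92).
    (a): 99 > 92 [met]
    (b): 99 > 92 [met]
  Stage 1 is satisfied; the onus moves to the employer.
Stage 2 — burden on employer; standard: the balance of probabilities (weight is at least 54).
    (c): 55 ≥ 54 [met]
    (d): 56 ≥ 54 [met]
  The employer carries Stage 2; the grievant now bears the burden.
Stage 3 — burden on grievant; standard: the balance of probabilities (weight is at least 54).
    (e): 41 < 54 [not met]
    (f): 50 − 1 = 49 < 54 [not met]
  Stage 3 not carried; the grievant fails its burden.
The analysis ends at Stage 3; the employer prevails.

stage 3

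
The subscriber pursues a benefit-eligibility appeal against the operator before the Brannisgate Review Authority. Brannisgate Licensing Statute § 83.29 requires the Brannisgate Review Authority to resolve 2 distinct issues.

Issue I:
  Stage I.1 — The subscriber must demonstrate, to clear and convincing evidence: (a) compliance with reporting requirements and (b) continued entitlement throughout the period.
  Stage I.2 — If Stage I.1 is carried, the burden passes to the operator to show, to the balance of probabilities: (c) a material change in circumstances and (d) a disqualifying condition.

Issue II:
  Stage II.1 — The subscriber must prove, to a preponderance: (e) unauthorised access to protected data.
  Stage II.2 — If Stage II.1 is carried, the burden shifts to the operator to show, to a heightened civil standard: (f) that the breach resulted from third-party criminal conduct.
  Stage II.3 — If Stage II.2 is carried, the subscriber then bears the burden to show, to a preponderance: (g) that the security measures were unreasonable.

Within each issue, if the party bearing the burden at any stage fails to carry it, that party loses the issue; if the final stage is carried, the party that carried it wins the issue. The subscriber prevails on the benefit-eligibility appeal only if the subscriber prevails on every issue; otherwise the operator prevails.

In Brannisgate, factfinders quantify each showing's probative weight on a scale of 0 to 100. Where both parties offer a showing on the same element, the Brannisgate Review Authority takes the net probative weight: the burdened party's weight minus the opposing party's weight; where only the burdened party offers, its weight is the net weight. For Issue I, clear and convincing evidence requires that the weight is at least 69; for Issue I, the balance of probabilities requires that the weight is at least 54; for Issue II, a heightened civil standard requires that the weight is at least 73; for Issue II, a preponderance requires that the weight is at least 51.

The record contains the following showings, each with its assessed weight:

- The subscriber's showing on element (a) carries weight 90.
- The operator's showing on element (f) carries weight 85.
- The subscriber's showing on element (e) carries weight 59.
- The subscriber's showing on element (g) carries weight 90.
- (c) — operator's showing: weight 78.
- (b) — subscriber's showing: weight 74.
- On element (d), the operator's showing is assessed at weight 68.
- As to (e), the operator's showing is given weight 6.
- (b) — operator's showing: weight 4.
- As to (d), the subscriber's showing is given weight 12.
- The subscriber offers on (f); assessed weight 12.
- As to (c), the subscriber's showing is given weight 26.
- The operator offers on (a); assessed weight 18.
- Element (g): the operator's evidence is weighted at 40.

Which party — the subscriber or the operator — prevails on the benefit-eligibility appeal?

operator

— Issue I —
At Stage I.1 the subscriber must meet clear and convincing evidence (weight is at least 69): on (a) the weight is 90 less the opposing 18 gives net 72, ≥ 69, so (a) meets the standard; on (b) the weight is 74 less the opposing 4 gives net 70, ≥ 69, so (b) meets the standard.
  Stage I.1 carried; the burden shifts to the operator.
At Stage I.2 the operator must meet the balance of probabilities (weight is at least 54): on (c) the weight is 78 less the opposing 26 gives net 52, < 54, so (c) does not meet the standard; on (d) the weight is 68 less the opposing 12 gives net 56, ≥ 54, so (d) meets the standard.
  Not every element is met, so the operator fails to carry Stage I.2.
The subscriber prevails on this issue.
— Issue II —
At Stage II.1 the subscriber must meet a preponderance (weight is at least 51): on (e) the weight is 59 less the opposing 6 gives net 53, ≥ 51, so (e) meets the standard.
  All elements met. The burden passes to the operator.
At Stage II.2 the operator must meet a heightened civil standard (weight is at least 73): on (f) the weight is 85 less the opposing 12 gives net 73, ≥ 73, so (f) meets the standard.
  Stage II.2 carried; the burden shifts to the subscriber.
At Stage II.3 the subscriber must meet a preponderance (weight is at least 51): on (g) the weight is 90 less the opposing 40 gives net 50, which does not reach 51, so (g) does not meet the standard.
  The subscriber does not carry Stage II.3.
So the operator prevails on this issue.
Per-issue: Issue I → subscriber; Issue II → operator. The subscriber must prevail on every issue; overall, the operator prevails.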